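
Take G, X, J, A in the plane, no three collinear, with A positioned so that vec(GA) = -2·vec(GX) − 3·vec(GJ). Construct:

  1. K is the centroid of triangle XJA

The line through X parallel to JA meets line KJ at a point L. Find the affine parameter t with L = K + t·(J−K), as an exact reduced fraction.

Assign G = (0, 0), X = (1, 0), J = (0, 1), A = (-2, -3) — the answer is frame-independent, so this choice is without loss of generality.
1. K is the centroid of triangle XJA ⇒ K = (-1/3, -2/3)
through X parallel to JA: direction (-2, -4); meets KJ at L = (-1, -4)
L = K + t·(J−K) with t = -2

t = -2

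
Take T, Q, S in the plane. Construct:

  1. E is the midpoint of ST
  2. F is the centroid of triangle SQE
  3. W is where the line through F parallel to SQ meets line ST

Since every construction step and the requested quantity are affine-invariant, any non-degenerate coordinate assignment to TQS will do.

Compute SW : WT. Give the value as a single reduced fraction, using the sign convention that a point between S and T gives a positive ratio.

Choose coordinates T = (0, 0), Q = (1, 0), S = (0, 1).
1. E is the midpoint of ST ⇒ E = (0, 1/2)
2. F is the centroid of triangle SQE ⇒ F = (1/3, 1/2)
3. W is where the line through F parallel to SQ meets line ST ⇒ W = (0, 5/6)
W = S + t·(T−S) with t = 1/6, so SW:WT = t:(1−t) = 1/6:5/6

SW:WT = 1/5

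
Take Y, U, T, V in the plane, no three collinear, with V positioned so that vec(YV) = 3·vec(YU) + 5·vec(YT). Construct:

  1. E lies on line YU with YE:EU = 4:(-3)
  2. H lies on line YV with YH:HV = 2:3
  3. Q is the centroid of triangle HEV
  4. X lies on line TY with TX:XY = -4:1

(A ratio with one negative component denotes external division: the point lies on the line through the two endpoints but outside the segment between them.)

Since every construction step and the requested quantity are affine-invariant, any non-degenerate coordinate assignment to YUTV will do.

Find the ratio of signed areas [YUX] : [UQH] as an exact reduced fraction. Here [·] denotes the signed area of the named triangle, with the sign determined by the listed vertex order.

Choose coordinates Y = (0, 0), U = (1, 0), T = (0, 1), V = (3, 5).
1. E lies on line YU with YE:EU = 4:(-3) ⇒ E = (4, 0)
2. H lies on line YV with YH:HV = 2:3 ⇒ H = (6/5, 2)
3. Q is the centroid of triangle HEV ⇒ Q = (41/15, 7/3)
4. X lies on line TY with TX:XY = -4:1 ⇒ X = (0, -1/3)
2·[YUX] = -1/3, 2·[UQH] = 3
[YUX]:[UQH] = -1/3:3 = -1/9

[YUX]:[UQH] = -1/9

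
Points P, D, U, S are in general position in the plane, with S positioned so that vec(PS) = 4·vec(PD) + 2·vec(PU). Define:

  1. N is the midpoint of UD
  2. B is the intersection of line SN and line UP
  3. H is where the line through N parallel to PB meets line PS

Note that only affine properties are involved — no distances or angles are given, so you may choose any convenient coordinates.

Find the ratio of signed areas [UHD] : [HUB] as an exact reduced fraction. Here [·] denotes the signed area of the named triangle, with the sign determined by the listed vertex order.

[UHD]:[HUB] = 7/10

Set P = (0, 0), D = (1, 0), U = (0, 1), S = (4, 2); any affine frame gives the same invariant.
1. N is the midpoint of UD ⇒ N = (1/2, 1/2)
2. B is the intersection of line SN and line UP ⇒ B = (0, 2/7)
3. H is where the line through N parallel to PB meets line PS ⇒ H = (1/2, 1/4)
2·[UHD] = 1/4, 2·[HUB] = 5/14
[UHD]:[HUB] = 1/4:5/14 = 7/10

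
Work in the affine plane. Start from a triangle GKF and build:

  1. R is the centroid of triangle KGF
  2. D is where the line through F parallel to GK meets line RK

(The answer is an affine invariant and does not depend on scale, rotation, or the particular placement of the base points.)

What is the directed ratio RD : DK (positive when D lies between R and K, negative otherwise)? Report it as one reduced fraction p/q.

RD:DK = -2/3

Set G = (0, 0), K = (1, 0), F = (0, 1); any affine frame gives the same invariant.
1. R is the centroid of triangle KGF ⇒ R = (1/3, 1/3)
2. D is where the line through F parallel to GK meets line RK ⇒ D = (-1, 1)
D = R + t·(K−R) with t = -2, so RD:DK = t:(1−t) = -2:3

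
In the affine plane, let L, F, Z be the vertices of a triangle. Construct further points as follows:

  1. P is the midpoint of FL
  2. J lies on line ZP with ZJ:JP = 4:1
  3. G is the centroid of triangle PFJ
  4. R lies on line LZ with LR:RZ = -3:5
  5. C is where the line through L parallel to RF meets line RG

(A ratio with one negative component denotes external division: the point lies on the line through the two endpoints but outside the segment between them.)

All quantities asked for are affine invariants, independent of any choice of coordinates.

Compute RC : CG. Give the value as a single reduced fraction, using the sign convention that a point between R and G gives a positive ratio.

RC:CG = -90/53

Assign L = (0, 0), F = (1, 0), Z = (0, 1) — the answer is frame-independent, so this choice is without loss of generality.
1. P is the midpoint of FL ⇒ P = (1/2, 0)
2. J lies on line ZP with ZJ:JP = 4:1 ⇒ J = (2/5, 1/5)
3. G is the centroid of triangle PFJ ⇒ G = (19/30, 1/15)
4. R lies on line LZ with LR:RZ = -3:5 ⇒ R = (0, -3/2)
5. C is where the line through L parallel to RF meets line RG ⇒ C = (57/37, 171/74)
C = R + t·(G−R) with t = 90/37, so RC:CG = t:(1−t) = 90/37:-53/37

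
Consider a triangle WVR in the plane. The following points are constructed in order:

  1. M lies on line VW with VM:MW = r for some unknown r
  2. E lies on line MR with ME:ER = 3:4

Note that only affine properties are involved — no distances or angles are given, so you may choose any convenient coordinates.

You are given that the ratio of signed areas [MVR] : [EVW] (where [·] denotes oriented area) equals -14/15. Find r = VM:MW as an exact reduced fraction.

r = 2/3

Choose coordinates W = (0, 0), V = (1, 0), R = (0, 1).
1. With VM:MW = r, write λ = r/(r+1) so M = V + λ·(W−V); M is affine-linear in λ
2. E lies on line MR with ME:ER = 3:4 ⇒ E is an affine combination of earlier points and hence also affine-linear in λ
Every point depending on M is an affine combination of M and λ-independent points, so each such coordinate is linear in λ; the λ² term in each signed area is a multiple of (W−V)×(W−V) = 0, so 2·[MVR] and 2·[EVW] are each linear in λ. Evaluating at λ=0 and λ=1:
  2·[MVR] = λ,   2·[EVW] = -3/7
So [MVR]:[EVW] = (λ) / (-3/7). Setting this equal to -14/15:
  λ = -14/15·(-3/7)  ⇒  λ = 2/5
Then r = λ/(1−λ) = (2/5)/(3/5) = 2/3. Check: with r = 2/3, M = (3/5, 0) and [MVR]:[EVW] = -14/15 as required.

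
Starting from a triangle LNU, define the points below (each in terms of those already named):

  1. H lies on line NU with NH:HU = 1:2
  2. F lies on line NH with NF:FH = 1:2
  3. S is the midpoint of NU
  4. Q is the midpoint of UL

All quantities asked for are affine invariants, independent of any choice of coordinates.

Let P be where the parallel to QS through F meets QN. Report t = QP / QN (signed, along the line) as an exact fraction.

t = 7/9

Choose coordinates L = (0, 0), N = (1, 0), U = (0, 1).
1. H lies on line NU with NH:HU = 1:2 ⇒ H = (2/3, 1/3)
2. F lies on line NH with NF:FH = 1:2 ⇒ F = (8/9, 1/9)
3. S is the midpoint of NU ⇒ S = (1/2, 1/2)
4. Q is the midpoint of UL ⇒ Q = (0, 1/2)
through F parallel to QS: direction (1/2, 0); meets QN at P = (7/9, 1/9)
P = Q + t·(N−Q) with t = 7/9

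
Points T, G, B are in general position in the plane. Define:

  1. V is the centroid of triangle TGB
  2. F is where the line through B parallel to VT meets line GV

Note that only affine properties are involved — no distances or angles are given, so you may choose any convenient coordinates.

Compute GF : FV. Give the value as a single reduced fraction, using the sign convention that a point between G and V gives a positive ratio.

GF:FV = -2

Assign T = (0, 0), G = (1, 0), B = (0, 1) — the answer is frame-independent, so this choice is without loss of generality.
1. V is the centroid of triangle TGB ⇒ V = (1/3, 1/3)
2. F is where the line through B parallel to VT meets line GV ⇒ F = (-1/3, 2/3)
F = G + t·(V−G) with t = 2, so GF:FV = t:(1−t) = 2:-1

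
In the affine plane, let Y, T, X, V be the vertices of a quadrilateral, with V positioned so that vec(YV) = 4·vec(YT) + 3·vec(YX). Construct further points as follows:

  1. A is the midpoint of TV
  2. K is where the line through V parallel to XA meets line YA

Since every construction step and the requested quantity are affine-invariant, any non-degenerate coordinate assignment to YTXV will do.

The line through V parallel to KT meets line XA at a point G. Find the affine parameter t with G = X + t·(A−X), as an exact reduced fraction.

t = 7/10

Assign Y = (0, 0), T = (1, 0), X = (0, 1), V = (4, 3) — the answer is frame-independent, so this choice is without loss of generality.
1. A is the midpoint of TV ⇒ A = (5/2, 3/2)
2. K is where the line through V parallel to XA meets line YA ⇒ K = (11/2, 33/10)
through V parallel to KT: direction (-9/2, -33/10); meets XA at G = (7/4, 27/20)
G = X + t·(A−X) with t = 7/10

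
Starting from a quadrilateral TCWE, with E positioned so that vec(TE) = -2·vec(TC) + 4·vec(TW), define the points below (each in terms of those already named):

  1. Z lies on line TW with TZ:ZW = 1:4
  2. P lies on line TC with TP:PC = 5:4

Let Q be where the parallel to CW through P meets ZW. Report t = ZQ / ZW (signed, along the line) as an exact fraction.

Set T = (0, 0), C = (1, 0), W = (0, 1), E = (-2, 4); any affine frame gives the same invariant.
1. Z lies on line TW with TZ:ZW = 1:4 ⇒ Z = (0, 1/5)
2. P lies on line TC with TP:PC = 5:4 ⇒ P = (5/9, 0)
through P parallel to CW: direction (-1, 1); meets ZW at Q = (0, 5/9)
Q = Z + t·(W−Z) with t = 4/9

t = 4/9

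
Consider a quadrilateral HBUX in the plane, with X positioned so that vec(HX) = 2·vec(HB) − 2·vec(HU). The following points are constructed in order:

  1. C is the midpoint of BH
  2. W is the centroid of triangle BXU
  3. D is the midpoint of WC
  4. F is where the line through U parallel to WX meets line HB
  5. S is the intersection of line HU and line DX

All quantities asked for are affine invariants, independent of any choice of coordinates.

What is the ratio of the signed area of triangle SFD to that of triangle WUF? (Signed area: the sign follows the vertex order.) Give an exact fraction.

[SFD]:[WUF] = 1/5

Assign H = (0, 0), B = (1, 0), U = (0, 1), X = (2, -2) — the answer is frame-independent, so this choice is without loss of generality.
1. C is the midpoint of BH ⇒ C = (1/2, 0)
2. W is the centroid of triangle BXU ⇒ W = (1, -1/3)
3. D is the midpoint of WC ⇒ D = (3/4, -1/6)
4. F is where the line through U parallel to WX meets line HB ⇒ F = (3/5, 0)
5. S is the intersection of line HU and line DX ⇒ S = (0, 14/15)
2·[SFD] = 1/25, 2·[WUF] = 1/5
[SFD]:[WUF] = 1/25:1/5 = 1/5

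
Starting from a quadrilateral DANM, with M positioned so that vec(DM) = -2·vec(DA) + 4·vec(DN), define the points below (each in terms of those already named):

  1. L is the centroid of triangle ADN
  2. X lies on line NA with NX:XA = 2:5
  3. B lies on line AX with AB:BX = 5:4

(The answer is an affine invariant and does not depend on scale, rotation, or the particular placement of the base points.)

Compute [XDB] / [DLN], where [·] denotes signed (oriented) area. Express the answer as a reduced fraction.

Work in coordinates with D = (0, 0), A = (1, 0), N = (0, 1), M = (-2, 4).
1. L is the centroid of triangle ADN ⇒ L = (1/3, 1/3)
2. X lies on line NA with NX:XA = 2:5 ⇒ X = (2/7, 5/7)
3. B lies on line AX with AB:BX = 5:4 ⇒ B = (38/63, 25/63)
2·[XDB] = 20/63, 2·[DLN] = 1/3
[XDB]:[DLN] = 20/63:1/3 = 20/21

[XDB]:[DLN] = 20/21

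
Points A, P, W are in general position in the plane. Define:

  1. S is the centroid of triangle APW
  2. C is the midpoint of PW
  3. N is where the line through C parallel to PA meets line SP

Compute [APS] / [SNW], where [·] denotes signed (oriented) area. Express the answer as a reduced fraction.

[APS]:[SNW] = -2

Assign A = (0, 0), P = (1, 0), W = (0, 1) — the answer is frame-independent, so this choice is without loss of generality.
1. S is the centroid of triangle APW ⇒ S = (1/3, 1/3)
2. C is the midpoint of PW ⇒ C = (1/2, 1/2)
3. N is where the line through C parallel to PA meets line SP ⇒ N = (0, 1/2)
2·[APS] = 1/3, 2·[SNW] = -1/6
[APS]:[SNW] = 1/3:-1/6 = -2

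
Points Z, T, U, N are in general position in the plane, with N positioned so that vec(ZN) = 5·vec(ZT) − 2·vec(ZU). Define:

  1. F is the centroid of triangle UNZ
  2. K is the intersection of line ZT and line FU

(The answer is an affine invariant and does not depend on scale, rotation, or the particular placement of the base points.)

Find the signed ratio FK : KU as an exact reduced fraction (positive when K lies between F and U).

FK:KU = 1/3

Assign Z = (0, 0), T = (1, 0), U = (0, 1), N = (5, -2) — the answer is frame-independent, so this choice is without loss of generality.
1. F is the centroid of triangle UNZ ⇒ F = (5/3, -1/3)
2. K is the intersection of line ZT and line FU ⇒ K = (5/4, 0)
K = F + t·(U−F) with t = 1/4, so FK:KU = t:(1−t) = 1/4:3/4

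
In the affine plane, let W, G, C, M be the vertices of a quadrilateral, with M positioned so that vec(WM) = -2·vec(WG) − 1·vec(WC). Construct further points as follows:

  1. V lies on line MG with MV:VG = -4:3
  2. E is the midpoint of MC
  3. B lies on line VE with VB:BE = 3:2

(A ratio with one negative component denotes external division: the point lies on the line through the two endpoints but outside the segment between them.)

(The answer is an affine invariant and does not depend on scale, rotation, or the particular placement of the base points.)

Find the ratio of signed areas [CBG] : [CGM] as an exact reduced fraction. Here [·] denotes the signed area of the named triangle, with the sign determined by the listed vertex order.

Choose coordinates W = (0, 0), G = (1, 0), C = (0, 1), M = (-2, -1).
1. V lies on line MG with MV:VG = -4:3 ⇒ V = (10, 3)
2. E is the midpoint of MC ⇒ E = (-1, 0)
3. B lies on line VE with VB:BE = 3:2 ⇒ B = (17/5, 6/5)
2·[CBG] = -18/5, 2·[CGM] = -4
[CBG]:[CGM] = -18/5:-4 = 9/10

[CBG]:[CGM] = 9/10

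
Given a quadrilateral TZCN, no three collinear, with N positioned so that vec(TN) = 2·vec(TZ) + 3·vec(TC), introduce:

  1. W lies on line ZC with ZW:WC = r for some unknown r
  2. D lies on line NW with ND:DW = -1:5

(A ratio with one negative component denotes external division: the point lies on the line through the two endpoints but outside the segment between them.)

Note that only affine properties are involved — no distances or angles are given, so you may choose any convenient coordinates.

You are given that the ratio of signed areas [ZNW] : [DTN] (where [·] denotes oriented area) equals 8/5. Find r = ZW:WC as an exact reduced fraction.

r = 1/4

Assign T = (0, 0), Z = (1, 0), C = (0, 1), N = (2, 3) — the answer is frame-independent, so this choice is without loss of generality.
1. With ZW:WC = r, write λ = r/(r+1) so W = Z + λ·(C−Z); W is affine-linear in λ
2. D lies on line NW with ND:DW = -1:5 ⇒ D is an affine combination of earlier points and hence also affine-linear in λ
Every point depending on W is an affine combination of W and λ-independent points, so each such coordinate is linear in λ; the λ² term in each signed area is a multiple of (C−Z)×(C−Z) = 0, so 2·[ZNW] and 2·[DTN] are each linear in λ. Evaluating at λ=0 and λ=1:
  2·[ZNW] = 4·λ,   2·[DTN] = -5/4·λ + 3/4
So [ZNW]:[DTN] = (4·λ) / (-5/4·λ + 3/4). Setting this equal to 8/5:
  4·λ = 8/5·(-5/4·λ + 3/4)  ⇒  λ = 1/5
Then r = λ/(1−λ) = (1/5)/(4/5) = 1/4. Check: with r = 1/4, W = (4/5, 1/5) and [ZNW]:[DTN] = 8/5 as required.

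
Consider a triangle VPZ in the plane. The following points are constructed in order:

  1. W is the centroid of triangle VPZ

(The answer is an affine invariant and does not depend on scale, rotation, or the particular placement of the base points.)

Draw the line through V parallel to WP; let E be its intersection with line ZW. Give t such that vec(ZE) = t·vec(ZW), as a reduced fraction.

t = 2

Set V = (0, 0), P = (1, 0), Z = (0, 1); any affine frame gives the same invariant.
1. W is the centroid of triangle VPZ ⇒ W = (1/3, 1/3)
through V parallel to WP: direction (2/3, -1/3); meets ZW at E = (2/3, -1/3)
E = Z + t·(W−Z) with t = 2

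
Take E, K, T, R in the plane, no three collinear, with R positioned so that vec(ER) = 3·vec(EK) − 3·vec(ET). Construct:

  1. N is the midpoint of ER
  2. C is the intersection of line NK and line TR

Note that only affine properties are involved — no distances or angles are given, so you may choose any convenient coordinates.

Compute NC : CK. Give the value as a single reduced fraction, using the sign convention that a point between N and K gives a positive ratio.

Assign E = (0, 0), K = (1, 0), T = (0, 1), R = (3, -3) — the answer is frame-independent, so this choice is without loss of generality.
1. N is the midpoint of ER ⇒ N = (3/2, -3/2)
2. C is the intersection of line NK and line TR ⇒ C = (6/5, -3/5)
C = N + t·(K−N) with t = 3/5, so NC:CK = t:(1−t) = 3/5:2/5

NC:CK = 3/2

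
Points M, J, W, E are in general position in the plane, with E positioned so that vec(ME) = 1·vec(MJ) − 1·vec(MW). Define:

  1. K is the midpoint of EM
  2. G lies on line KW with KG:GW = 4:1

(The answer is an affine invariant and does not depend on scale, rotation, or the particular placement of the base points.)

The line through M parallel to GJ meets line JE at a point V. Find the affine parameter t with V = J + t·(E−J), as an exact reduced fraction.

Assign M = (0, 0), J = (1, 0), W = (0, 1), E = (1, -1) — the answer is frame-independent, so this choice is without loss of generality.
1. K is the midpoint of EM ⇒ K = (1/2, -1/2)
2. G lies on line KW with KG:GW = 4:1 ⇒ G = (1/10, 7/10)
through M parallel to GJ: direction (9/10, -7/10); meets JE at V = (1, -7/9)
V = J + t·(E−J) with t = 7/9

t = 7/9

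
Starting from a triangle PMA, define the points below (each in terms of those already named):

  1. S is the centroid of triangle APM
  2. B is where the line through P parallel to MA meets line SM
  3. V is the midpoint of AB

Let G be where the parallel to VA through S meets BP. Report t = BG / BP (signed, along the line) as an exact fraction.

Work in coordinates with P = (0, 0), M = (1, 0), A = (0, 1).
1. S is the centroid of triangle APM ⇒ S = (1/3, 1/3)
2. B is where the line through P parallel to MA meets line SM ⇒ B = (-1, 1)
3. V is the midpoint of AB ⇒ V = (-1/2, 1)
through S parallel to VA: direction (1/2, 0); meets BP at G = (-1/3, 1/3)
G = B + t·(P−B) with t = 2/3

t = 2/3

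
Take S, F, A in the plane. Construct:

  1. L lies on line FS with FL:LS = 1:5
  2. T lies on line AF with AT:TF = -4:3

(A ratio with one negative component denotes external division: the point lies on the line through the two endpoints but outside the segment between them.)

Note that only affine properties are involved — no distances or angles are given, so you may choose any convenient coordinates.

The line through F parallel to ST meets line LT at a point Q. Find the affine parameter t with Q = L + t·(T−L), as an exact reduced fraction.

t = -1/5

Set S = (0, 0), F = (1, 0), A = (0, 1); any affine frame gives the same invariant.
1. L lies on line FS with FL:LS = 1:5 ⇒ L = (5/6, 0)
2. T lies on line AF with AT:TF = -4:3 ⇒ T = (4, -3)
through F parallel to ST: direction (4, -3); meets LT at Q = (1/5, 3/5)
Q = L + t·(T−L) with t = -1/5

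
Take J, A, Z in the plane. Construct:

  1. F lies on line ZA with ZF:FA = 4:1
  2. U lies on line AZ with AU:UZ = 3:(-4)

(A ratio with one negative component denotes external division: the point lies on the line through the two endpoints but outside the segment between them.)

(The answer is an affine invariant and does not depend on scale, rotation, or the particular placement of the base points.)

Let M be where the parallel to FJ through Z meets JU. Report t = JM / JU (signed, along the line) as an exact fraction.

t = -1/4

Choose coordinates J = (0, 0), A = (1, 0), Z = (0, 1).
1. F lies on line ZA with ZF:FA = 4:1 ⇒ F = (4/5, 1/5)
2. U lies on line AZ with AU:UZ = 3:(-4) ⇒ U = (4, -3)
through Z parallel to FJ: direction (-4/5, -1/5); meets JU at M = (-1, 3/4)
M = J + t·(U−J) with t = -1/4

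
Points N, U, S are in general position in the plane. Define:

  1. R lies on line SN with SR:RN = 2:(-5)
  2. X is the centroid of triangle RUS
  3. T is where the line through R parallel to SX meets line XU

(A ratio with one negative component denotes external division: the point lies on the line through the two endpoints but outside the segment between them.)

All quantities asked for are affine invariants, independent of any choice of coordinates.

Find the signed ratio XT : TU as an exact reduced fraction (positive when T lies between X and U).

Assign N = (0, 0), U = (1, 0), S = (0, 1) — the answer is frame-independent, so this choice is without loss of generality.
1. R lies on line SN with SR:RN = 2:(-5) ⇒ R = (0, 5/3)
2. X is the centroid of triangle RUS ⇒ X = (1/3, 8/9)
3. T is where the line through R parallel to SX meets line XU ⇒ T = (-1/3, 16/9)
T = X + t·(U−X) with t = -1, so XT:TU = t:(1−t) = -1:2

XT:TU = -1/2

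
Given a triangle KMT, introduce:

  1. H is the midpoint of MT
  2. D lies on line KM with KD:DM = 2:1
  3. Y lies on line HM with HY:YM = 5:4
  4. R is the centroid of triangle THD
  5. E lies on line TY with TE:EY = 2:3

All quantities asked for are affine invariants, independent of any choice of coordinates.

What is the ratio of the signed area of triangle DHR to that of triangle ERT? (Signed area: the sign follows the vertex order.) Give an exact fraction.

[DHR]:[ERT] = -45/28

Work in coordinates with K = (0, 0), M = (1, 0), T = (0, 1).
1. H is the midpoint of MT ⇒ H = (1/2, 1/2)
2. D lies on line KM with KD:DM = 2:1 ⇒ D = (2/3, 0)
3. Y lies on line HM with HY:YM = 5:4 ⇒ Y = (7/9, 2/9)
4. R is the centroid of triangle THD ⇒ R = (7/18, 1/2)
5. E lies on line TY with TE:EY = 2:3 ⇒ E = (14/45, 31/45)
2·[DHR] = 1/18, 2·[ERT] = -14/405
[DHR]:[ERT] = 1/18:-14/405 = -45/28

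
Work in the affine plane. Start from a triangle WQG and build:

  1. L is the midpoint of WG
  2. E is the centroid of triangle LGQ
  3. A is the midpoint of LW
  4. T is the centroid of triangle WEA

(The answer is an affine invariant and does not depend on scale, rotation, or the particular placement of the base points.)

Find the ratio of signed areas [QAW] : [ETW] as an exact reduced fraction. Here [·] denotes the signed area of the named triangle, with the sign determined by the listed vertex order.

[QAW]:[ETW] = 9

Work in coordinates with W = (0, 0), Q = (1, 0), G = (0, 1).
1. L is the midpoint of WG ⇒ L = (0, 1/2)
2. E is the centroid of triangle LGQ ⇒ E = (1/3, 1/2)
3. A is the midpoint of LW ⇒ A = (0, 1/4)
4. T is the centroid of triangle WEA ⇒ T = (1/9, 1/4)
2·[QAW] = 1/4, 2·[ETW] = 1/36
[QAW]:[ETW] = 1/4:1/36 = 9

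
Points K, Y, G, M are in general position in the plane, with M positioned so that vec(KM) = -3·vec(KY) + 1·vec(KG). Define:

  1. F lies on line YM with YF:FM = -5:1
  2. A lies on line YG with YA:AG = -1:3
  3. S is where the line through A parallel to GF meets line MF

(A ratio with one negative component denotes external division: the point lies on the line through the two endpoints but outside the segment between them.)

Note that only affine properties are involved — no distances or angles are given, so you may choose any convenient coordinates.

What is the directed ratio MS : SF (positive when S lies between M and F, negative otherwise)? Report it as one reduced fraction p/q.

Work in coordinates with K = (0, 0), Y = (1, 0), G = (0, 1), M = (-3, 1).
1. F lies on line YM with YF:FM = -5:1 ⇒ F = (-4, 5/4)
2. A lies on line YG with YA:AG = -1:3 ⇒ A = (3/2, -1/2)
3. S is where the line through A parallel to GF meets line MF ⇒ S = (7/2, -5/8)
S = M + t·(F−M) with t = -13/2, so MS:SF = t:(1−t) = -13/2:15/2

MS:SF = -13/15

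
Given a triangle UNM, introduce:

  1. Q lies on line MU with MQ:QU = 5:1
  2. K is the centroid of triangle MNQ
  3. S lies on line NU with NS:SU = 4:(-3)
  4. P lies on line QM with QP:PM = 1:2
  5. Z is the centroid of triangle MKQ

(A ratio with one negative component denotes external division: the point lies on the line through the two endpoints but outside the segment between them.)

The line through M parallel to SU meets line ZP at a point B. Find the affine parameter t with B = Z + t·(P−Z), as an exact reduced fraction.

Assign U = (0, 0), N = (1, 0), M = (0, 1) — the answer is frame-independent, so this choice is without loss of generality.
1. Q lies on line MU with MQ:QU = 5:1 ⇒ Q = (0, 1/6)
2. K is the centroid of triangle MNQ ⇒ K = (1/3, 7/18)
3. S lies on line NU with NS:SU = 4:(-3) ⇒ S = (-3, 0)
4. P lies on line QM with QP:PM = 1:2 ⇒ P = (0, 4/9)
5. Z is the centroid of triangle MKQ ⇒ Z = (1/9, 14/27)
through M parallel to SU: direction (3, 0); meets ZP at B = (5/6, 1)
B = Z + t·(P−Z) with t = -13/2

t = -13/2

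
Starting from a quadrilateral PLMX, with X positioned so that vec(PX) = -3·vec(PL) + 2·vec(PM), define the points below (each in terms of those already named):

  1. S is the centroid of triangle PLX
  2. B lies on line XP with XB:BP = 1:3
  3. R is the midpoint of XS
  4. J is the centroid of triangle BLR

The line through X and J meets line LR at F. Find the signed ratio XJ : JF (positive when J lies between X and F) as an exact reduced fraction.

XJ:JF = -13

Set P = (0, 0), L = (1, 0), M = (0, 1), X = (-3, 2); any affine frame gives the same invariant.
1. S is the centroid of triangle PLX ⇒ S = (-2/3, 2/3)
2. B lies on line XP with XB:BP = 1:3 ⇒ B = (-9/4, 3/2)
3. R is the midpoint of XS ⇒ R = (-11/6, 4/3)
4. J is the centroid of triangle BLR ⇒ J = (-37/36, 17/18)
line XJ meets LR at F = (-46/39, 40/39)
J = X + t·(F−X) with t = 13/12, so XJ:JF = 13/12:-1/12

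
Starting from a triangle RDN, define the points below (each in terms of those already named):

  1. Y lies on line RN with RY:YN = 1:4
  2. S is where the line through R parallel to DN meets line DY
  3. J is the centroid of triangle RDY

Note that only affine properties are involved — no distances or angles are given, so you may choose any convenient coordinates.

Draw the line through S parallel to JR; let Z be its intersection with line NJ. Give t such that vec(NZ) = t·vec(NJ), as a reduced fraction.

Work in coordinates with R = (0, 0), D = (1, 0), N = (0, 1).
1. Y lies on line RN with RY:YN = 1:4 ⇒ Y = (0, 1/5)
2. S is where the line through R parallel to DN meets line DY ⇒ S = (-1/4, 1/4)
3. J is the centroid of triangle RDY ⇒ J = (1/3, 1/15)
through S parallel to JR: direction (-1/3, -1/15); meets NJ at Z = (7/30, 26/75)
Z = N + t·(J−N) with t = 7/10

t = 7/10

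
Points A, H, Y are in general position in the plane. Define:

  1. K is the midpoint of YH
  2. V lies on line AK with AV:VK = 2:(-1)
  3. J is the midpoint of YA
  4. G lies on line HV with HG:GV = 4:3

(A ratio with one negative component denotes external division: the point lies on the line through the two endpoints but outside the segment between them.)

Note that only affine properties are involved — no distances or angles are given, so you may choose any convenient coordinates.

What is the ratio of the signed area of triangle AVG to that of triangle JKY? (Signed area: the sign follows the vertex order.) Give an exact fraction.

[AVG]:[JKY] = -12/7

Choose coordinates A = (0, 0), H = (1, 0), Y = (0, 1).
1. K is the midpoint of YH ⇒ K = (1/2, 1/2)
2. V lies on line AK with AV:VK = 2:(-1) ⇒ V = (1, 1)
3. J is the midpoint of YA ⇒ J = (0, 1/2)
4. G lies on line HV with HG:GV = 4:3 ⇒ G = (1, 4/7)
2·[AVG] = -3/7, 2·[JKY] = 1/4
[AVG]:[JKY] = -3/7:1/4 = -12/7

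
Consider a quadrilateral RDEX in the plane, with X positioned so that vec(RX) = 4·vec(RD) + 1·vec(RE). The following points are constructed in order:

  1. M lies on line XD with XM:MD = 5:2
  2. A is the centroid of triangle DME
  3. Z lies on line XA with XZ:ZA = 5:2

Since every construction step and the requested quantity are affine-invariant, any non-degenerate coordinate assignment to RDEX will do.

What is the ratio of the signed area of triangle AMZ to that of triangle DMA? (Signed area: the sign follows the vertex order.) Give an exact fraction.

[AMZ]:[DMA] = 5/7

Work in coordinates with R = (0, 0), D = (1, 0), E = (0, 1), X = (4, 1).
1. M lies on line XD with XM:MD = 5:2 ⇒ M = (13/7, 2/7)
2. A is the centroid of triangle DME ⇒ A = (20/21, 3/7)
3. Z lies on line XA with XZ:ZA = 5:2 ⇒ Z = (268/147, 29/49)
2·[AMZ] = 40/147, 2·[DMA] = 8/21
[AMZ]:[DMA] = 40/147:8/21 = 5/7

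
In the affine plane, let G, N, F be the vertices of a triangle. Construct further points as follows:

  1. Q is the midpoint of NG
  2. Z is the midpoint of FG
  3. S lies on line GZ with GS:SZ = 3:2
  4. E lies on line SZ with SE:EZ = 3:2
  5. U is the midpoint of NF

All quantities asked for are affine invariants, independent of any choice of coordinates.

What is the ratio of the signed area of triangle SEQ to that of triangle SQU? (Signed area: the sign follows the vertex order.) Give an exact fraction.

[SEQ]:[SQU] = -6/25

Set G = (0, 0), N = (1, 0), F = (0, 1); any affine frame gives the same invariant.
1. Q is the midpoint of NG ⇒ Q = (1/2, 0)
2. Z is the midpoint of FG ⇒ Z = (0, 1/2)
3. S lies on line GZ with GS:SZ = 3:2 ⇒ S = (0, 3/10)
4. E lies on line SZ with SE:EZ = 3:2 ⇒ E = (0, 21/50)
5. U is the midpoint of NF ⇒ U = (1/2, 1/2)
2·[SEQ] = -3/50, 2·[SQU] = 1/4
[SEQ]:[SQU] = -3/50:1/4 = -6/25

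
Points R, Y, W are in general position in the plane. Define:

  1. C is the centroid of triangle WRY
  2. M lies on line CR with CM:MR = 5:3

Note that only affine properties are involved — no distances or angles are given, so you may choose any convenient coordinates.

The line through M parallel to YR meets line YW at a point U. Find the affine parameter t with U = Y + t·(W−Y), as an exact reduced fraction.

Work in coordinates with R = (0, 0), Y = (1, 0), W = (0, 1).
1. C is the centroid of triangle WRY ⇒ C = (1/3, 1/3)
2. M lies on line CR with CM:MR = 5:3 ⇒ M = (1/8, 1/8)
through M parallel to YR: direction (-1, 0); meets YW at U = (7/8, 1/8)
U = Y + t·(W−Y) with t = 1/8

t = 1/8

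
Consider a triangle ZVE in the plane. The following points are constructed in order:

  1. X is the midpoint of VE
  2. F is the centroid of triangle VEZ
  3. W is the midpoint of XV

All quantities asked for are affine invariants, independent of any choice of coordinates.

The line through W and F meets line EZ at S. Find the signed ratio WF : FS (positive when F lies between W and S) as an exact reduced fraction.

WF:FS = 5/4

Assign Z = (0, 0), V = (1, 0), E = (0, 1) — the answer is frame-independent, so this choice is without loss of generality.
1. X is the midpoint of VE ⇒ X = (1/2, 1/2)
2. F is the centroid of triangle VEZ ⇒ F = (1/3, 1/3)
3. W is the midpoint of XV ⇒ W = (3/4, 1/4)
line WF meets EZ at S = (0, 2/5)
F = W + t·(S−W) with t = 5/9, so WF:FS = 5/9:4/9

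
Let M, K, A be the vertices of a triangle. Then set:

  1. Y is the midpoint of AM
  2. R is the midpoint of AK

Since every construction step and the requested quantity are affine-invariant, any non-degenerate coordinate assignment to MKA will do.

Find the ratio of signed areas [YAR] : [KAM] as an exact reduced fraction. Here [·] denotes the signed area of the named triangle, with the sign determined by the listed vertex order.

[YAR]:[KAM] = -1/4

Assign M = (0, 0), K = (1, 0), A = (0, 1) — the answer is frame-independent, so this choice is without loss of generality.
1. Y is the midpoint of AM ⇒ Y = (0, 1/2)
2. R is the midpoint of AK ⇒ R = (1/2, 1/2)
2·[YAR] = -1/4, 2·[KAM] = 1
[YAR]:[KAM] = -1/4:1 = -1/4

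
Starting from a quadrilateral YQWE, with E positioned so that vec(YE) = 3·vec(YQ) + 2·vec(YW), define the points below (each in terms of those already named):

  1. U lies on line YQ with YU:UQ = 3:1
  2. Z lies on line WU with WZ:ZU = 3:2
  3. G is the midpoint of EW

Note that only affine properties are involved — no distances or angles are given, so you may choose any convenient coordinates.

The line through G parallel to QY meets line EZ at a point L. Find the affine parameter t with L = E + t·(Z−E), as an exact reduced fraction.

t = 5/16

Assign Y = (0, 0), Q = (1, 0), W = (0, 1), E = (3, 2) — the answer is frame-independent, so this choice is without loss of generality.
1. U lies on line YQ with YU:UQ = 3:1 ⇒ U = (3/4, 0)
2. Z lies on line WU with WZ:ZU = 3:2 ⇒ Z = (9/20, 2/5)
3. G is the midpoint of EW ⇒ G = (3/2, 3/2)
through G parallel to QY: direction (-1, 0); meets EZ at L = (141/64, 3/2)
L = E + t·(Z−E) with t = 5/16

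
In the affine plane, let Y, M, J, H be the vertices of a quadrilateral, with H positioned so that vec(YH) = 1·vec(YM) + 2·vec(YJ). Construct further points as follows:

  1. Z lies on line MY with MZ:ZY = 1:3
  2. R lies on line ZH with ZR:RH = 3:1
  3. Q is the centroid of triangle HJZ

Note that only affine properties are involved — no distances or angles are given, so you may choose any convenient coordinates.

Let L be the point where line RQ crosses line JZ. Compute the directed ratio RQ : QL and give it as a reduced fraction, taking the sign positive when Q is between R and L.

RQ:QL = 5/4

Set Y = (0, 0), M = (1, 0), J = (0, 1), H = (1, 2); any affine frame gives the same invariant.
1. Z lies on line MY with MZ:ZY = 1:3 ⇒ Z = (3/4, 0)
2. R lies on line ZH with ZR:RH = 3:1 ⇒ R = (15/16, 3/2)
3. Q is the centroid of triangle HJZ ⇒ Q = (7/12, 1)
line RQ meets JZ at L = (3/10, 3/5)
Q = R + t·(L−R) with t = 5/9, so RQ:QL = 5/9:4/9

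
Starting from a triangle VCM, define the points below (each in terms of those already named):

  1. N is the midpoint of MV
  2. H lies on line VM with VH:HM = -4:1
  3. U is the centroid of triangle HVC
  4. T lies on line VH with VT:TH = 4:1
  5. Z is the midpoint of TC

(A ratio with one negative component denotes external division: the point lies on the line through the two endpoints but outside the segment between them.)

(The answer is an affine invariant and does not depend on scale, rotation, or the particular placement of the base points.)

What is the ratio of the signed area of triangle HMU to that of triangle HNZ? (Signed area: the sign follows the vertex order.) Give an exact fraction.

Set V = (0, 0), C = (1, 0), M = (0, 1); any affine frame gives the same invariant.
1. N is the midpoint of MV ⇒ N = (0, 1/2)
2. H lies on line VM with VH:HM = -4:1 ⇒ H = (0, 4/3)
3. U is the centroid of triangle HVC ⇒ U = (1/3, 4/9)
4. T lies on line VH with VT:TH = 4:1 ⇒ T = (0, 16/15)
5. Z is the midpoint of TC ⇒ Z = (1/2, 8/15)
2·[HMU] = 1/9, 2·[HNZ] = 5/12
[HMU]:[HNZ] = 1/9:5/12 = 4/15

[HMU]:[HNZ] = 4/15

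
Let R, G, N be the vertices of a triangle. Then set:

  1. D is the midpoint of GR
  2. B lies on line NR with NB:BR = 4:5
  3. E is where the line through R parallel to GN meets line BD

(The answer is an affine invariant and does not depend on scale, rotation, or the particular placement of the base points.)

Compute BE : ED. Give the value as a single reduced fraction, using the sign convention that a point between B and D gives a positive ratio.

BE:ED = -10/9

Assign R = (0, 0), G = (1, 0), N = (0, 1) — the answer is frame-independent, so this choice is without loss of generality.
1. D is the midpoint of GR ⇒ D = (1/2, 0)
2. B lies on line NR with NB:BR = 4:5 ⇒ B = (0, 5/9)
3. E is where the line through R parallel to GN meets line BD ⇒ E = (5, -5)
E = B + t·(D−B) with t = 10, so BE:ED = t:(1−t) = 10:-9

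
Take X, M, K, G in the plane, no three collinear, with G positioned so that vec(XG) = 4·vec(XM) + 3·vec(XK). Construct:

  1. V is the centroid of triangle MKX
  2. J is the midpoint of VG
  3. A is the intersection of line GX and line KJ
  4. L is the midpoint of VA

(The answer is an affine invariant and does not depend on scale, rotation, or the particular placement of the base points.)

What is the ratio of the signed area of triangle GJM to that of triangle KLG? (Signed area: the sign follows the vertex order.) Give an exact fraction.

[GJM]:[KLG] = 207/350

Work in coordinates with X = (0, 0), M = (1, 0), K = (0, 1), G = (4, 3).
1. V is the centroid of triangle MKX ⇒ V = (1/3, 1/3)
2. J is the midpoint of VG ⇒ J = (13/6, 5/3)
3. A is the intersection of line GX and line KJ ⇒ A = (52/23, 39/23)
4. L is the midpoint of VA ⇒ L = (179/138, 70/69)
2·[GJM] = 3/2, 2·[KLG] = 175/69
[GJM]:[KLG] = 3/2:175/69 = 207/350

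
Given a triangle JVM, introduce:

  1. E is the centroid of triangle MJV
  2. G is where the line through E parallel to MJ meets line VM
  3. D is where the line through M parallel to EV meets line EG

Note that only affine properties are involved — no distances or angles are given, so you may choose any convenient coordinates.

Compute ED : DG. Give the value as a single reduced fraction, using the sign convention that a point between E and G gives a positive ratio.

ED:DG = -3

Choose coordinates J = (0, 0), V = (1, 0), M = (0, 1).
1. E is the centroid of triangle MJV ⇒ E = (1/3, 1/3)
2. G is where the line through E parallel to MJ meets line VM ⇒ G = (1/3, 2/3)
3. D is where the line through M parallel to EV meets line EG ⇒ D = (1/3, 5/6)
D = E + t·(G−E) with t = 3/2, so ED:DG = t:(1−t) = 3/2:-1/2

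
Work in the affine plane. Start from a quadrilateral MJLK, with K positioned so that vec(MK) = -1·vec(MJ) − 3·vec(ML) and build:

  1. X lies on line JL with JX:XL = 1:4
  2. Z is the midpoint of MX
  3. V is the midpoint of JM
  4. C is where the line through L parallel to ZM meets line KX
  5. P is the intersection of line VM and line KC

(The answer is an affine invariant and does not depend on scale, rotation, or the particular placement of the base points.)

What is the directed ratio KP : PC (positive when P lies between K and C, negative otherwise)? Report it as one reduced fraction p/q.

KP:PC = 11/5

Choose coordinates M = (0, 0), J = (1, 0), L = (0, 1), K = (-1, -3).
1. X lies on line JL with JX:XL = 1:4 ⇒ X = (4/5, 1/5)
2. Z is the midpoint of MX ⇒ Z = (2/5, 1/10)
3. V is the midpoint of JM ⇒ V = (1/2, 0)
4. C is where the line through L parallel to ZM meets line KX ⇒ C = (16/11, 15/11)
5. P is the intersection of line VM and line KC ⇒ P = (11/16, 0)
P = K + t·(C−K) with t = 11/16, so KP:PC = t:(1−t) = 11/16:5/16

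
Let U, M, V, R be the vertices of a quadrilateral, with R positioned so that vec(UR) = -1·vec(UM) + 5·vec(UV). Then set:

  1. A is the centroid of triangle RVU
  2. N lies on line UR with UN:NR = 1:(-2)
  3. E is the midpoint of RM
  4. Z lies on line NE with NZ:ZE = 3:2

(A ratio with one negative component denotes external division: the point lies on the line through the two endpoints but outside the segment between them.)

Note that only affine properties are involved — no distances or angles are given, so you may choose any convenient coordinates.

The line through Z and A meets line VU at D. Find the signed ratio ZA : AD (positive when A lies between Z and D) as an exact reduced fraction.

ZA:AD = -11/5

Work in coordinates with U = (0, 0), M = (1, 0), V = (0, 1), R = (-1, 5).
1. A is the centroid of triangle RVU ⇒ A = (-1/3, 2)
2. N lies on line UR with UN:NR = 1:(-2) ⇒ N = (1, -5)
3. E is the midpoint of RM ⇒ E = (0, 5/2)
4. Z lies on line NE with NZ:ZE = 3:2 ⇒ Z = (2/5, -1/2)
line ZA meets VU at D = (0, 19/22)
A = Z + t·(D−Z) with t = 11/6, so ZA:AD = 11/6:-5/6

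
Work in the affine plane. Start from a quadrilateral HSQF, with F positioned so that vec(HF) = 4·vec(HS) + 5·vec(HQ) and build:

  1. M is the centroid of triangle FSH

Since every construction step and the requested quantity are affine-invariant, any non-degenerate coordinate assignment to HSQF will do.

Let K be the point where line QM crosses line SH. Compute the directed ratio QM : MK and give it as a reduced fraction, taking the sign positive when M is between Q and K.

Assign H = (0, 0), S = (1, 0), Q = (0, 1), F = (4, 5) — the answer is frame-independent, so this choice is without loss of generality.
1. M is the centroid of triangle FSH ⇒ M = (5/3, 5/3)
line QM meets SH at K = (-5/2, 0)
M = Q + t·(K−Q) with t = -2/3, so QM:MK = -2/3:5/3

QM:MK = -2/5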